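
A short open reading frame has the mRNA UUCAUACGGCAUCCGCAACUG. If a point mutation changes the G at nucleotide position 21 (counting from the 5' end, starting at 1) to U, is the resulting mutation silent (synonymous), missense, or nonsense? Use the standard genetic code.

silent

Position 21 falls in codon 7: CUG → Leu.
After the substitution the codon is CUU → Leu.
Both encode Leu, so the change is synonymous.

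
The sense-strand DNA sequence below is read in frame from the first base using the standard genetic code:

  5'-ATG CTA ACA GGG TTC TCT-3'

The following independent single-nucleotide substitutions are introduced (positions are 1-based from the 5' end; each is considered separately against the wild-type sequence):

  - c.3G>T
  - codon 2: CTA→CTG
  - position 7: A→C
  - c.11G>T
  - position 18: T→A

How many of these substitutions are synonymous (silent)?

Codon 1: ATG (Met) → ATT (Ile) — missense.
Codon 2: CTA (Leu) → CTG (Leu) — synonymous.
Codon 3: ACA (Thr) → CCA (Pro) — missense.
Codon 4: GGG (Gly) → GTG (Val) — missense.
Codon 6: TCT (Ser) → TCA (Ser) — synonymous.
Synonymous: 2 of 5.

2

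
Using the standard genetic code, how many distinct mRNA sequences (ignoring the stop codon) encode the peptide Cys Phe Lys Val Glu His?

128

Cys: 2 codons.
Phe: 2 codons.
Lys: 2 codons.
Val: 4 codons.
Glu: 2 codons.
His: 2 codons.
2 × 2 × 2 × 4 × 2 × 2 = 128.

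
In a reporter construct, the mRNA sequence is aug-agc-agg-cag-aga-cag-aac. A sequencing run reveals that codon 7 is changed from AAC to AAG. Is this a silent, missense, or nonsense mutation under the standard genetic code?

Position 21 falls in codon 7: AAC → Asn.
After the substitution the codon is AAG → Lys.
Asn ≠ Lys, so this is a missense mutation.

missense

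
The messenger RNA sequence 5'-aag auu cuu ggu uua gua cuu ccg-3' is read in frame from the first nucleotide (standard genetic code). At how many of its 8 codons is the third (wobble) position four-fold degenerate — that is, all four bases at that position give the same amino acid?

Codon 1 AAG (Lys): third position 2-fold.
Codon 2 AUU (Ile): third position 3-fold.
Codon 3 CUU (Leu): third position 4-fold.
Codon 4 GGU (Gly): third position 4-fold.
Codon 5 UUA (Leu): third position 2-fold.
Codon 6 GUA (Val): third position 4-fold.
Codon 7 CUU (Leu): third position 4-fold.
Codon 8 CCG (Pro): third position 4-fold.
Four-fold degenerate third positions: 5.

5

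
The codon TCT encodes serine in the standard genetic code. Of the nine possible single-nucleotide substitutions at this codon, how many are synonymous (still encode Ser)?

Position 1: none → 0 synonymous.
Position 2: none → 0 synonymous.
Position 3: TCC, TCA, TCG → 3 synonymous.
Total: 0 + 0 + 3 = 3.

3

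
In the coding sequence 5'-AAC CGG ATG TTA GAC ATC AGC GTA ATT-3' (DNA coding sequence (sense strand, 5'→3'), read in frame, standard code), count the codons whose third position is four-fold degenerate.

Codon 1 AAC (Asn): third position 2-fold.
Codon 2 CGG (Arg): third position 4-fold.
Codon 3 ATG (Met): third position 1-fold.
Codon 4 TTA (Leu): third position 2-fold.
Codon 5 GAC (Asp): third position 2-fold.
Codon 6 ATC (Ile): third position 3-fold.
Codon 7 AGC (Ser): third position 2-fold.
Codon 8 GTA (Val): third position 4-fold.
Codon 9 ATT (Ile): third position 3-fold.
Four-fold degenerate third positions: 2.

2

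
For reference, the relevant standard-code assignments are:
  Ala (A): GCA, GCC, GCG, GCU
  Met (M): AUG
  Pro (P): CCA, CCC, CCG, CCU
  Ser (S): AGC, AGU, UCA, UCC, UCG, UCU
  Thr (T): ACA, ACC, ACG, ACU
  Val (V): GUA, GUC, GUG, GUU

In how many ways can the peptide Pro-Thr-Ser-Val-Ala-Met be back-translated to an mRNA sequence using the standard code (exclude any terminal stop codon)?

Pro: 4 codons.
Thr: 4 codons.
Ser: 6 codons.
Val: 4 codons.
Ala: 4 codons.
Met: 1 codon.
4 × 4 × 6 × 4 × 4 × 1 = 1536.

1536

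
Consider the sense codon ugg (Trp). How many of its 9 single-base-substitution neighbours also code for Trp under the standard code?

Position 1: none → 0 synonymous.
Position 2: none → 0 synonymous.
Position 3: none → 0 synonymous.
Total: 0 + 0 + 0 = 0.

0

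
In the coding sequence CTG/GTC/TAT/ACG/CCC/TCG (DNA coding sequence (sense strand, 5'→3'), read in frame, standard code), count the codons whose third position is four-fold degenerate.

Codon 1 CTG (Leu): third position 4-fold.
Codon 2 GTC (Val): third position 4-fold.
Codon 3 TAT (Tyr): third position 2-fold.
Codon 4 ACG (Thr): third position 4-fold.
Codon 5 CCC (Pro): third position 4-fold.
Codon 6 TCG (Ser): third position 4-fold.
Four-fold degenerate third positions: 5.

5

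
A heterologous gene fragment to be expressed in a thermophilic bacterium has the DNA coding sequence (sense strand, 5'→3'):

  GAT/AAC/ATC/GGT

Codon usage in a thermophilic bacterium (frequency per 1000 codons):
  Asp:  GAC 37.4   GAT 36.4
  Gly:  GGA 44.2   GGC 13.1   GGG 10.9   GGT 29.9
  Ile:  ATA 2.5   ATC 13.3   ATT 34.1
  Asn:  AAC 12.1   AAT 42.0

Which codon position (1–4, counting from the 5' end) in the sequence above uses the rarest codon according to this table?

Codon 1 GAT (Asp): 36.4 per 1000.
Codon 2 AAC (Asn): 12.1 per 1000.
Codon 3 ATC (Ile): 13.3 per 1000.
Codon 4 GGT (Gly): 29.9 per 1000.
Lowest frequency is 12.1 at codon 2.

2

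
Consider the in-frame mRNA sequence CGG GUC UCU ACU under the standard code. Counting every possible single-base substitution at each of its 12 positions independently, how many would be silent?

Codon 1 (CGG, Arg): 4 synonymous substitutions.
Codon 2 (GUC, Val): 3 synonymous substitutions.
Codon 3 (UCU, Ser): 3 synonymous substitutions.
Codon 4 (ACU, Thr): 3 synonymous substitutions.
Total: 4 + 3 + 3 + 3 = 13.

13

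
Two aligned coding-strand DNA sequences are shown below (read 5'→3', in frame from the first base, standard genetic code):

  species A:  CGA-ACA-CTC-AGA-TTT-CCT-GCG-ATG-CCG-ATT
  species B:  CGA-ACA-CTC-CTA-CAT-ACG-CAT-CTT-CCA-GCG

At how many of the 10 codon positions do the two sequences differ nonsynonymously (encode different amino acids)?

6

Codon 1: CGA Arg / CGA Arg — identical.
Codon 2: ACA Thr / ACA Thr — identical.
Codon 3: CTC Leu / CTC Leu — identical.
Codon 4: AGA Arg / CTA Leu — nonsynonymous.
Codon 5: TTT Phe / CAT His — nonsynonymous.
Codon 6: CCT Pro / ACG Thr — nonsynonymous.
Codon 7: GCG Ala / CAT His — nonsynonymous.
Codon 8: ATG Met / CTT Leu — nonsynonymous.
Codon 9: CCG Pro / CCA Pro — synonymous.
Codon 10: ATT Ile / GCG Ala — nonsynonymous.
Nonsynonymous differences: 6.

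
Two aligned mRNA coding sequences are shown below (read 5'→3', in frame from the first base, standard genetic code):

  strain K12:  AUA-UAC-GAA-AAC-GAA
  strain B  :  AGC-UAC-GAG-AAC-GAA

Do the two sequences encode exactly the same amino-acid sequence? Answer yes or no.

no

Codon 1: AUA Ile / AGC Ser — nonsynonymous.
Codon 2: UAC Tyr / UAC Tyr — identical.
Codon 3: GAA Glu / GAG Glu — synonymous.
Codon 4: AAC Asn / AAC Asn — identical.
Codon 5: GAA Glu / GAA Glu — identical.
Nonsynonymous differences: 1 → different protein.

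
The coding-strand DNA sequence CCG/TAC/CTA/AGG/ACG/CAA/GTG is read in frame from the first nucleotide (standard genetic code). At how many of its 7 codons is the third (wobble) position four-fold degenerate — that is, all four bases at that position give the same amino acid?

4

Codon 1 CCG (Pro): third position 4-fold.
Codon 2 TAC (Tyr): third position 2-fold.
Codon 3 CTA (Leu): third position 4-fold.
Codon 4 AGG (Arg): third position 2-fold.
Codon 5 ACG (Thr): third position 4-fold.
Codon 6 CAA (Gln): third position 2-fold.
Codon 7 GTG (Val): third position 4-fold.
Four-fold degenerate third positions: 4.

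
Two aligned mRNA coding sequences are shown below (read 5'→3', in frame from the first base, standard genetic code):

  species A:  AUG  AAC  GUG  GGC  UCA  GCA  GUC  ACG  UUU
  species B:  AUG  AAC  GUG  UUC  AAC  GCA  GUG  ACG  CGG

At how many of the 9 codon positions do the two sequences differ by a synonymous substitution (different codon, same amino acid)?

1

Codon 1: AUG Met / AUG Met — identical.
Codon 2: AAC Asn / AAC Asn — identical.
Codon 3: GUG Val / GUG Val — identical.
Codon 4: GGC Gly / UUC Phe — nonsynonymous.
Codon 5: UCA Ser / AAC Asn — nonsynonymous.
Codon 6: GCA Ala / GCA Ala — identical.
Codon 7: GUC Val / GUG Val — synonymous.
Codon 8: ACG Thr / ACG Thr — identical.
Codon 9: UUU Phe / CGG Arg — nonsynonymous.
Synonymous differences: 1.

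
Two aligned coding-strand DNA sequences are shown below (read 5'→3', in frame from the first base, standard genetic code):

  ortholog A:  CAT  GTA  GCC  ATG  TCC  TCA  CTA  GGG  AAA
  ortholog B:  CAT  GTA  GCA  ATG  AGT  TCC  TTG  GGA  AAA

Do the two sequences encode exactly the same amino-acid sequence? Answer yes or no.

yes

Codon 1: CAT His / CAT His — identical.
Codon 2: GTA Val / GTA Val — identical.
Codon 3: GCC Ala / GCA Ala — synonymous.
Codon 4: ATG Met / ATG Met — identical.
Codon 5: TCC Ser / AGT Ser — synonymous.
Codon 6: TCA Ser / TCC Ser — synonymous.
Codon 7: CTA Leu / TTG Leu — synonymous.
Codon 8: GGG Gly / GGA Gly — synonymous.
Codon 9: AAA Lys / AAA Lys — identical.
Nonsynonymous differences: 0 → same protein.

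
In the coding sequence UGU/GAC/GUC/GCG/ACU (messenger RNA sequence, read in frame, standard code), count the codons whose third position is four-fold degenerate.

3

Codon 1 UGU (Cys): third position 2-fold.
Codon 2 GAC (Asp): third position 2-fold.
Codon 3 GUC (Val): third position 4-fold.
Codon 4 GCG (Ala): third position 4-fold.
Codon 5 ACU (Thr): third position 4-fold.
Four-fold degenerate third positions: 3.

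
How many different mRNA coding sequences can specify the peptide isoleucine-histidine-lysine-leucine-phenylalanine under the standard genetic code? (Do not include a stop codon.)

Ile: 3 codons.
His: 2 codons.
Lys: 2 codons.
Leu: 6 codons.
Phe: 2 codons.
3 × 2 × 2 × 6 × 2 = 144.

144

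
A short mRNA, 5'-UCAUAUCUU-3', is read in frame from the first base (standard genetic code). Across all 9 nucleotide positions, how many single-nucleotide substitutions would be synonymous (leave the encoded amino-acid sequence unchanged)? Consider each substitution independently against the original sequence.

Codon 1 (UCA, Ser): 3 synonymous substitutions.
Codon 2 (UAU, Tyr): 1 synonymous substitution.
Codon 3 (CUU, Leu): 3 synonymous substitutions.
Total: 3 + 1 + 3 = 7.

7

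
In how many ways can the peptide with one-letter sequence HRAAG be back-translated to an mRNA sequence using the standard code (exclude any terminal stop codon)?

His: 2 codons.
Arg: 6 codons.
Ala: 4 codons.
Ala: 4 codons.
Gly: 4 codons.
2 × 6 × 4 × 4 × 4 = 768.

768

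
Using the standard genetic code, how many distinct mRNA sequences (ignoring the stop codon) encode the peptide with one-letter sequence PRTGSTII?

82944

Pro: 4 codons.
Arg: 6 codons.
Thr: 4 codons.
Gly: 4 codons.
Ser: 6 codons.
Thr: 4 codons.
Ile: 3 codons.
Ile: 3 codons.
4 × 6 × 4 × 4 × 6 × 4 × 3 × 3 = 82944.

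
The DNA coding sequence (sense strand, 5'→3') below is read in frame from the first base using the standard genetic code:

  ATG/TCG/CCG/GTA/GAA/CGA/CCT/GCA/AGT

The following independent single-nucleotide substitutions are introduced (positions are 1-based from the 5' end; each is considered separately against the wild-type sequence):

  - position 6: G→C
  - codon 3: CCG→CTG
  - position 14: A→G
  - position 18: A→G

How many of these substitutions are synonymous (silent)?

Codon 2: TCG (Ser) → TCC (Ser) — synonymous.
Codon 3: CCG (Pro) → CTG (Leu) — missense.
Codon 5: GAA (Glu) → GGA (Gly) — missense.
Codon 6: CGA (Arg) → CGG (Arg) — synonymous.
Synonymous: 2 of 4.

2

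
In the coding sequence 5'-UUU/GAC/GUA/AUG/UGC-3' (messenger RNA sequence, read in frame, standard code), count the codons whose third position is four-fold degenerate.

Codon 1 UUU (Phe): third position 2-fold.
Codon 2 GAC (Asp): third position 2-fold.
Codon 3 GUA (Val): third position 4-fold.
Codon 4 AUG (Met): third position 1-fold.
Codon 5 UGC (Cys): third position 2-fold.
Four-fold degenerate third positions: 1.

1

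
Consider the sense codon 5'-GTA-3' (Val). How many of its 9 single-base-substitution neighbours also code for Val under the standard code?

Position 1: none → 0 synonymous.
Position 2: none → 0 synonymous.
Position 3: GTT, GTC, GTG → 3 synonymous.
Total: 0 + 0 + 3 = 3.

3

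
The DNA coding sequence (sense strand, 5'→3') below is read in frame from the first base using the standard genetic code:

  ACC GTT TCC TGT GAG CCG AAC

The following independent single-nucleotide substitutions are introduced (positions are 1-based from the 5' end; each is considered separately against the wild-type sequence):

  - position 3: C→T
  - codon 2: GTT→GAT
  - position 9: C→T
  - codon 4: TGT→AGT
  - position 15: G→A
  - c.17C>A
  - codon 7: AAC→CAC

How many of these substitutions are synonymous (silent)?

3

Codon 1: ACC (Thr) → ACT (Thr) — synonymous.
Codon 2: GTT (Val) → GAT (Asp) — missense.
Codon 3: TCC (Ser) → TCT (Ser) — synonymous.
Codon 4: TGT (Cys) → AGT (Ser) — missense.
Codon 5: GAG (Glu) → GAA (Glu) — synonymous.
Codon 6: CCG (Pro) → CAG (Gln) — missense.
Codon 7: AAC (Asn) → CAC (His) — missense.
Synonymous: 3 of 7.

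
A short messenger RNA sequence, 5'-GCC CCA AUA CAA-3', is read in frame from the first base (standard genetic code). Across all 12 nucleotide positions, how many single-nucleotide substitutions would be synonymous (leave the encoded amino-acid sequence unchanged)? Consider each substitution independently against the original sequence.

9

Codon 1 (GCC, Ala): 3 synonymous substitutions.
Codon 2 (CCA, Pro): 3 synonymous substitutions.
Codon 3 (AUA, Ile): 2 synonymous substitutions.
Codon 4 (CAA, Gln): 1 synonymous substitution.
Total: 3 + 3 + 2 + 1 = 9.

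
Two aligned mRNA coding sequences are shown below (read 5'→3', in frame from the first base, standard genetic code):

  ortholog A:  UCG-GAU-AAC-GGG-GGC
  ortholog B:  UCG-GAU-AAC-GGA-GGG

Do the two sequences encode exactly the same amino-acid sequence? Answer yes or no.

Codon 1: UCG Ser / UCG Ser — identical.
Codon 2: GAU Asp / GAU Asp — identical.
Codon 3: AAC Asn / AAC Asn — identical.
Codon 4: GGG Gly / GGA Gly — synonymous.
Codon 5: GGC Gly / GGG Gly — synonymous.
Nonsynonymous differences: 0 → same protein.

yes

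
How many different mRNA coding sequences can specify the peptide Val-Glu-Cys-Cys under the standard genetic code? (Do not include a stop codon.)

32

Val: 4 codons.
Glu: 2 codons.
Cys: 2 codons.
Cys: 2 codons.
4 × 2 × 2 × 2 = 32.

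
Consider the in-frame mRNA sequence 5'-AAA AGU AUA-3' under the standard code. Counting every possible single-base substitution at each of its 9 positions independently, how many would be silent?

Codon 1 (AAA, Lys): 1 synonymous substitution.
Codon 2 (AGU, Ser): 1 synonymous substitution.
Codon 3 (AUA, Ile): 2 synonymous substitutions.
Total: 1 + 1 + 2 = 4.

4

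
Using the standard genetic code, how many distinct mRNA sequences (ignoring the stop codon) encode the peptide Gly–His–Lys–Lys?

Gly: 4 codons.
His: 2 codons.
Lys: 2 codons.
Lys: 2 codons.
4 × 2 × 2 × 2 = 32.

32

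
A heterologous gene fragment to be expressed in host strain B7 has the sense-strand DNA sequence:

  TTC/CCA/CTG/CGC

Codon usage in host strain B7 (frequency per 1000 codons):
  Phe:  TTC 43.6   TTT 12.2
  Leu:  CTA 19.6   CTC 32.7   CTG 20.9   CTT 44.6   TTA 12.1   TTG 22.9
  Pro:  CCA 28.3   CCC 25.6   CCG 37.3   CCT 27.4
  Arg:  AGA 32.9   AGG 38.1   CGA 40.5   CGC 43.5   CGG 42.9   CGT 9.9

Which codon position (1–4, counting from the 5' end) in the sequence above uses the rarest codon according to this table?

Codon 1 TTC (Phe): 43.6 per 1000.
Codon 2 CCA (Pro): 28.3 per 1000.
Codon 3 CTG (Leu): 20.9 per 1000.
Codon 4 CGC (Arg): 43.5 per 1000.
Lowest frequency is 20.9 at codon 3.

3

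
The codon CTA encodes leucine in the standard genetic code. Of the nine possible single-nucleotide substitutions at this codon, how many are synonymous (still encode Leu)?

4

Position 1: TTA → 1 synonymous.
Position 2: none → 0 synonymous.
Position 3: CTT, CTC, CTG → 3 synonymous.
Total: 1 + 0 + 3 = 4.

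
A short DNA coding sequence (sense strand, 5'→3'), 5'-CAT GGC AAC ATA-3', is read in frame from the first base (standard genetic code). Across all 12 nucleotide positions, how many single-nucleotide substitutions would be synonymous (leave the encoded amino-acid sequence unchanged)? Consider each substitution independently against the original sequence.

Codon 1 (CAT, His): 1 synonymous substitution.
Codon 2 (GGC, Gly): 3 synonymous substitutions.
Codon 3 (AAC, Asn): 1 synonymous substitution.
Codon 4 (ATA, Ile): 2 synonymous substitutions.
Total: 1 + 3 + 1 + 2 = 7.

7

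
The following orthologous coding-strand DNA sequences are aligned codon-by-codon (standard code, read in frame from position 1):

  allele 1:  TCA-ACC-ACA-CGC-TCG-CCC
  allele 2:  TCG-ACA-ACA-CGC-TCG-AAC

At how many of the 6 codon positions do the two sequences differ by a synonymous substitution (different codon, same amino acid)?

Codon 1: TCA Ser / TCG Ser — synonymous.
Codon 2: ACC Thr / ACA Thr — synonymous.
Codon 3: ACA Thr / ACA Thr — identical.
Codon 4: CGC Arg / CGC Arg — identical.
Codon 5: TCG Ser / TCG Ser — identical.
Codon 6: CCC Pro / AAC Asn — nonsynonymous.
Synonymous differences: 2.

2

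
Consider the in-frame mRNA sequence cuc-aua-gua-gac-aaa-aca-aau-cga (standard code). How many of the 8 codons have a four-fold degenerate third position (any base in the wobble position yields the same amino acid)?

4

Codon 1 CUC (Leu): third position 4-fold.
Codon 2 AUA (Ile): third position 3-fold.
Codon 3 GUA (Val): third position 4-fold.
Codon 4 GAC (Asp): third position 2-fold.
Codon 5 AAA (Lys): third position 2-fold.
Codon 6 ACA (Thr): third position 4-fold.
Codon 7 AAU (Asn): third position 2-fold.
Codon 8 CGA (Arg): third position 4-fold.
Four-fold degenerate third positions: 4.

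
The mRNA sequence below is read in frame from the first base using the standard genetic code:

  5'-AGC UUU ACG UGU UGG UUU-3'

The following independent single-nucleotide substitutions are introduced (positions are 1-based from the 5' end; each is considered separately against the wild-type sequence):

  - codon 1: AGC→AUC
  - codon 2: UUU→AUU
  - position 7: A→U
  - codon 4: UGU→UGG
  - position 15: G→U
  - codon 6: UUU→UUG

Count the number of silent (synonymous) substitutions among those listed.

0

Codon 1: AGC (Ser) → AUC (Ile) — missense.
Codon 2: UUU (Phe) → AUU (Ile) — missense.
Codon 3: ACG (Thr) → UCG (Ser) — missense.
Codon 4: UGU (Cys) → UGG (Trp) — missense.
Codon 5: UGG (Trp) → UGU (Cys) — missense.
Codon 6: UUU (Phe) → UUG (Leu) — missense.
Synonymous: 0 of 6.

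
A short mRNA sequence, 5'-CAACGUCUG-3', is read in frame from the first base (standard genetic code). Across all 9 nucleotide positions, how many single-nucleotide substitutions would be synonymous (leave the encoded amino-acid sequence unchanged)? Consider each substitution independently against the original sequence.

8

Codon 1 (CAA, Gln): 1 synonymous substitution.
Codon 2 (CGU, Arg): 3 synonymous substitutions.
Codon 3 (CUG, Leu): 4 synonymous substitutions.
Total: 1 + 3 + 4 = 8.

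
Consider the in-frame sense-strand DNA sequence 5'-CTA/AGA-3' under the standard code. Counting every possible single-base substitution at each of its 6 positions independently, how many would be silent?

Codon 1 (CTA, Leu): 4 synonymous substitutions.
Codon 2 (AGA, Arg): 2 synonymous substitutions.
Total: 4 + 2 = 6.

6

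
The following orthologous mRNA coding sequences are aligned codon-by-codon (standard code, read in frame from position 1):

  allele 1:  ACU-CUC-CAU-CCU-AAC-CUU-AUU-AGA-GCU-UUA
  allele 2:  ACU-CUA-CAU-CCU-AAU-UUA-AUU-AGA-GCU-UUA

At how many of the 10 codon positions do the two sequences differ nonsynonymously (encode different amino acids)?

0

Codon 1: ACU Thr / ACU Thr — identical.
Codon 2: CUC Leu / CUA Leu — synonymous.
Codon 3: CAU His / CAU His — identical.
Codon 4: CCU Pro / CCU Pro — identical.
Codon 5: AAC Asn / AAU Asn — synonymous.
Codon 6: CUU Leu / UUA Leu — synonymous.
Codon 7: AUU Ile / AUU Ile — identical.
Codon 8: AGA Arg / AGA Arg — identical.
Codon 9: GCU Ala / GCU Ala — identical.
Codon 10: UUA Leu / UUA Leu — identical.
Nonsynonymous differences: 0.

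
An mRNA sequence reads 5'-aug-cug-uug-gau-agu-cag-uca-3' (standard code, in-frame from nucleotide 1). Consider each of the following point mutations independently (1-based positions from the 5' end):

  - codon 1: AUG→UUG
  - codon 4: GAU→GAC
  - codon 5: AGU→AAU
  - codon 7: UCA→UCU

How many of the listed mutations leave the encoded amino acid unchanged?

Codon 1: AUG (Met) → UUG (Leu) — missense.
Codon 4: GAU (Asp) → GAC (Asp) — synonymous.
Codon 5: AGU (Ser) → AAU (Asn) — missense.
Codon 7: UCA (Ser) → UCU (Ser) — synonymous.
Synonymous: 2 of 4.

2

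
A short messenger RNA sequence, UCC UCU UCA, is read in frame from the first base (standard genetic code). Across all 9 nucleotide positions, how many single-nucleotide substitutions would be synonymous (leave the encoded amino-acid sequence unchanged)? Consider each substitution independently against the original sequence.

9

Codon 1 (UCC, Ser): 3 synonymous substitutions.
Codon 2 (UCU, Ser): 3 synonymous substitutions.
Codon 3 (UCA, Ser): 3 synonymous substitutions.
Total: 3 + 3 + 3 = 9.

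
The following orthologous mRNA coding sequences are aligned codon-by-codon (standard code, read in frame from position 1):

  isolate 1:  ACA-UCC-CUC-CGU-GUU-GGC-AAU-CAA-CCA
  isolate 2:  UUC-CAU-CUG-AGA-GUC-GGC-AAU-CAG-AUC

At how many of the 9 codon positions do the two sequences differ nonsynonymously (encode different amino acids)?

Codon 1: ACA Thr / UUC Phe — nonsynonymous.
Codon 2: UCC Ser / CAU His — nonsynonymous.
Codon 3: CUC Leu / CUG Leu — synonymous.
Codon 4: CGU Arg / AGA Arg — synonymous.
Codon 5: GUU Val / GUC Val — synonymous.
Codon 6: GGC Gly / GGC Gly — identical.
Codon 7: AAU Asn / AAU Asn — identical.
Codon 8: CAA Gln / CAG Gln — synonymous.
Codon 9: CCA Pro / AUC Ile — nonsynonymous.
Nonsynonymous differences: 3.

3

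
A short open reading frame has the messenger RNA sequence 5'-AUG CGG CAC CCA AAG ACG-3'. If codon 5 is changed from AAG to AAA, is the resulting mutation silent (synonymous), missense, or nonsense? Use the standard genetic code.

Position 15 falls in codon 5: AAG → Lys.
After the substitution the codon is AAA → Lys.
Both encode Lys, so the change is synonymous.

silent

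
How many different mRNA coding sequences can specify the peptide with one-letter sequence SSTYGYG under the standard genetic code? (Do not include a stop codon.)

9216

Ser: 6 codons.
Ser: 6 codons.
Thr: 4 codons.
Tyr: 2 codons.
Gly: 4 codons.
Tyr: 2 codons.
Gly: 4 codons.
6 × 6 × 4 × 2 × 4 × 2 × 4 = 9216.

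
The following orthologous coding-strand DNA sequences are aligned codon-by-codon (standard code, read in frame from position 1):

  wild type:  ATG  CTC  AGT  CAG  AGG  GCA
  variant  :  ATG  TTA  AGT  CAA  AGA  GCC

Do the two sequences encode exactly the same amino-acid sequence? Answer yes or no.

yes

Codon 1: ATG Met / ATG Met — identical.
Codon 2: CTC Leu / TTA Leu — synonymous.
Codon 3: AGT Ser / AGT Ser — identical.
Codon 4: CAG Gln / CAA Gln — synonymous.
Codon 5: AGG Arg / AGA Arg — synonymous.
Codon 6: GCA Ala / GCC Ala — synonymous.
Nonsynonymous differences: 0 → same protein.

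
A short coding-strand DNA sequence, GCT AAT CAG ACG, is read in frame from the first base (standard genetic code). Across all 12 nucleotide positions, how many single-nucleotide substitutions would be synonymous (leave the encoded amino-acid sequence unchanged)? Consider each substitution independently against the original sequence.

Codon 1 (GCT, Ala): 3 synonymous substitutions.
Codon 2 (AAT, Asn): 1 synonymous substitution.
Codon 3 (CAG, Gln): 1 synonymous substitution.
Codon 4 (ACG, Thr): 3 synonymous substitutions.
Total: 3 + 1 + 1 + 3 = 8.

8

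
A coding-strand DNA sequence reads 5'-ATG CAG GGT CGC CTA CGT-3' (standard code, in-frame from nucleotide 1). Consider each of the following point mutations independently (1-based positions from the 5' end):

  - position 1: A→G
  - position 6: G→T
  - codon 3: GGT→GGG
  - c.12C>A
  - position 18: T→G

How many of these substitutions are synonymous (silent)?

Codon 1: ATG (Met) → GTG (Val) — missense.
Codon 2: CAG (Gln) → CAT (His) — missense.
Codon 3: GGT (Gly) → GGG (Gly) — synonymous.
Codon 4: CGC (Arg) → CGA (Arg) — synonymous.
Codon 6: CGT (Arg) → CGG (Arg) — synonymous.
Synonymous: 3 of 5.

3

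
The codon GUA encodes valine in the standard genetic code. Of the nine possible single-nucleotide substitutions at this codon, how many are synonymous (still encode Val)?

3

Position 1: none → 0 synonymous.
Position 2: none → 0 synonymous.
Position 3: GUU, GUC, GUG → 3 synonymous.
Total: 0 + 0 + 3 = 3.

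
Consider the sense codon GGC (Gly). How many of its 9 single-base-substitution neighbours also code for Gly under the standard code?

Position 1: none → 0 synonymous.
Position 2: none → 0 synonymous.
Position 3: GGU, GGA, GGG → 3 synonymous.
Total: 0 + 0 + 3 = 3.

3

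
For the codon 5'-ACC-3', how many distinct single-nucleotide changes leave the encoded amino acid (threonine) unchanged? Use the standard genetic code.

3

Position 1: none → 0 synonymous.
Position 2: none → 0 synonymous.
Position 3: ACT, ACA, ACG → 3 synonymous.
Total: 0 + 0 + 3 = 3.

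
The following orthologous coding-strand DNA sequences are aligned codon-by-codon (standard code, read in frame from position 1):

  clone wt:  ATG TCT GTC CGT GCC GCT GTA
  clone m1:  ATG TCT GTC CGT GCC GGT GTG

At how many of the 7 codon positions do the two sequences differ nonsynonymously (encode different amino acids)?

1

Codon 1: ATG Met / ATG Met — identical.
Codon 2: TCT Ser / TCT Ser — identical.
Codon 3: GTC Val / GTC Val — identical.
Codon 4: CGT Arg / CGT Arg — identical.
Codon 5: GCC Ala / GCC Ala — identical.
Codon 6: GCT Ala / GGT Gly — nonsynonymous.
Codon 7: GTA Val / GTG Val — synonymous.
Nonsynonymous differences: 1.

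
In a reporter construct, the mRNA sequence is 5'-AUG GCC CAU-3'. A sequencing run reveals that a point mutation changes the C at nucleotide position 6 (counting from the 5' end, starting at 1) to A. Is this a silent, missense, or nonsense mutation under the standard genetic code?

Position 6 falls in codon 2: GCC → Ala.
After the substitution the codon is GCA → Ala.
Both encode Ala, so the change is synonymous.

silent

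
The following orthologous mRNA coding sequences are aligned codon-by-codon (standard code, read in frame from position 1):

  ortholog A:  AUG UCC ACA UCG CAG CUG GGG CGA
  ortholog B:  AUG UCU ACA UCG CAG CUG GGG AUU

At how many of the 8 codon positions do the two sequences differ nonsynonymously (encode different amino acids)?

Codon 1: AUG Met / AUG Met — identical.
Codon 2: UCC Ser / UCU Ser — synonymous.
Codon 3: ACA Thr / ACA Thr — identical.
Codon 4: UCG Ser / UCG Ser — identical.
Codon 5: CAG Gln / CAG Gln — identical.
Codon 6: CUG Leu / CUG Leu — identical.
Codon 7: GGG Gly / GGG Gly — identical.
Codon 8: CGA Arg / AUU Ile — nonsynonymous.
Nonsynonymous differences: 1.

1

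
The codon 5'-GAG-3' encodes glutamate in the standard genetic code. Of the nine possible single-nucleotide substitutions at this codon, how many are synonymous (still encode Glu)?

1

Position 1: none → 0 synonymous.
Position 2: none → 0 synonymous.
Position 3: GAA → 1 synonymous.
Total: 0 + 0 + 1 = 1.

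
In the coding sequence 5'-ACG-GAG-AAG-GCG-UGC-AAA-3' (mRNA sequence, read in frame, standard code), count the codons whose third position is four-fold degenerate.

Codon 1 ACG (Thr): third position 4-fold.
Codon 2 GAG (Glu): third position 2-fold.
Codon 3 AAG (Lys): third position 2-fold.
Codon 4 GCG (Ala): third position 4-fold.
Codon 5 UGC (Cys): third position 2-fold.
Codon 6 AAA (Lys): third position 2-fold.
Four-fold degenerate third positions: 2.

2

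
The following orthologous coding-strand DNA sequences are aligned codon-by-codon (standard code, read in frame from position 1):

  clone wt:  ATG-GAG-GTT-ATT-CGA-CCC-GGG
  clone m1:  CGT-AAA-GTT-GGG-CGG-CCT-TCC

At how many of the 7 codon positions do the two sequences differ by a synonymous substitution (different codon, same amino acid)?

Codon 1: ATG Met / CGT Arg — nonsynonymous.
Codon 2: GAG Glu / AAA Lys — nonsynonymous.
Codon 3: GTT Val / GTT Val — identical.
Codon 4: ATT Ile / GGG Gly — nonsynonymous.
Codon 5: CGA Arg / CGG Arg — synonymous.
Codon 6: CCC Pro / CCT Pro — synonymous.
Codon 7: GGG Gly / TCC Ser — nonsynonymous.
Synonymous differences: 2.

2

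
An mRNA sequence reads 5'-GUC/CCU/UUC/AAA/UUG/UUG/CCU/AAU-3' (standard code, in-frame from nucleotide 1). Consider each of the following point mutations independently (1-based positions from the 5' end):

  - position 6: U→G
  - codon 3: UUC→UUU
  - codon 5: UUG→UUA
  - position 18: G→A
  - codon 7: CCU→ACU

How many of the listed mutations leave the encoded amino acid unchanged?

4

Codon 2: CCU (Pro) → CCG (Pro) — synonymous.
Codon 3: UUC (Phe) → UUU (Phe) — synonymous.
Codon 5: UUG (Leu) → UUA (Leu) — synonymous.
Codon 6: UUG (Leu) → UUA (Leu) — synonymous.
Codon 7: CCU (Pro) → ACU (Thr) — missense.
Synonymous: 4 of 5.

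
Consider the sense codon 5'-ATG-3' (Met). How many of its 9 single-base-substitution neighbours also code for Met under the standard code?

0

Position 1: none → 0 synonymous.
Position 2: none → 0 synonymous.
Position 3: none → 0 synonymous.
Total: 0 + 0 + 0 = 0.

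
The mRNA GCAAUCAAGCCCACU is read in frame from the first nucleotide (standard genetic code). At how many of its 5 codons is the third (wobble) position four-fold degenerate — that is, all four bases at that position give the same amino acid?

Codon 1 GCA (Ala): third position 4-fold.
Codon 2 AUC (Ile): third position 3-fold.
Codon 3 AAG (Lys): third position 2-fold.
Codon 4 CCC (Pro): third position 4-fold.
Codon 5 ACU (Thr): third position 4-fold.
Four-fold degenerate third positions: 3.

3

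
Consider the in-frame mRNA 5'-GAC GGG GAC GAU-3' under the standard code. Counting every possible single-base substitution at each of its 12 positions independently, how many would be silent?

Codon 1 (GAC, Asp): 1 synonymous substitution.
Codon 2 (GGG, Gly): 3 synonymous substitutions.
Codon 3 (GAC, Asp): 1 synonymous substitution.
Codon 4 (GAU, Asp): 1 synonymous substitution.
Total: 1 + 3 + 1 + 1 = 6.

6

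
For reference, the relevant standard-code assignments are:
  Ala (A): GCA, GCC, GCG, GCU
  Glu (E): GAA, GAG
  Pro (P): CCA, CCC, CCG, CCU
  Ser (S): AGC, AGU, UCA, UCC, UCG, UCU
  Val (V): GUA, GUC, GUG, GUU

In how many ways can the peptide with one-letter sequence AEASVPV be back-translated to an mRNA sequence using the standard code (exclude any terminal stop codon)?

12288

Ala: 4 codons.
Glu: 2 codons.
Ala: 4 codons.
Ser: 6 codons.
Val: 4 codons.
Pro: 4 codons.
Val: 4 codons.
4 × 2 × 4 × 6 × 4 × 4 × 4 = 12288.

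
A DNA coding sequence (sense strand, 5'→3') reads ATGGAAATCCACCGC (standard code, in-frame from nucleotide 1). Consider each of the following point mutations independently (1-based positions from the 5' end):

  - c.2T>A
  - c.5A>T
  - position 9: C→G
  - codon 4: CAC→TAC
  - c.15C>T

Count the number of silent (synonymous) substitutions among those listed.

1

Codon 1: ATG (Met) → AAG (Lys) — missense.
Codon 2: GAA (Glu) → GTA (Val) — missense.
Codon 3: ATC (Ile) → ATG (Met) — missense.
Codon 4: CAC (His) → TAC (Tyr) — missense.
Codon 5: CGC (Arg) → CGT (Arg) — synonymous.
Synonymous: 1 of 5.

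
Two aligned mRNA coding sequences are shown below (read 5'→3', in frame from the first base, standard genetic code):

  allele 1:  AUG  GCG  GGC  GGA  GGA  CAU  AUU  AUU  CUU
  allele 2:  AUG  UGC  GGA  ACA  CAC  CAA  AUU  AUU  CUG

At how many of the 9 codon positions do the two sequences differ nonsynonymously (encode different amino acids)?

4

Codon 1: AUG Met / AUG Met — identical.
Codon 2: GCG Ala / UGC Cys — nonsynonymous.
Codon 3: GGC Gly / GGA Gly — synonymous.
Codon 4: GGA Gly / ACA Thr — nonsynonymous.
Codon 5: GGA Gly / CAC His — nonsynonymous.
Codon 6: CAU His / CAA Gln — nonsynonymous.
Codon 7: AUU Ile / AUU Ile — identical.
Codon 8: AUU Ile / AUU Ile — identical.
Codon 9: CUU Leu / CUG Leu — synonymous.
Nonsynonymous differences: 4.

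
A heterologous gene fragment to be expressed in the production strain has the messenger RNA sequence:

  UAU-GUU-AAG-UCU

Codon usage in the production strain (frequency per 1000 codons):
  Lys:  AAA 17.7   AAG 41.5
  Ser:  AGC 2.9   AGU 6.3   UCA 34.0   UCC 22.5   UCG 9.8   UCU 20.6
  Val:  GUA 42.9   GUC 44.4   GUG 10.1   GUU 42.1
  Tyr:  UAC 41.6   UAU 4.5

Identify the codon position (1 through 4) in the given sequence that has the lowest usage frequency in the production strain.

Codon 1 UAU (Tyr): 4.5 per 1000.
Codon 2 GUU (Val): 42.1 per 1000.
Codon 3 AAG (Lys): 41.5 per 1000.
Codon 4 UCU (Ser): 20.6 per 1000.
Lowest frequency is 4.5 at codon 1.

1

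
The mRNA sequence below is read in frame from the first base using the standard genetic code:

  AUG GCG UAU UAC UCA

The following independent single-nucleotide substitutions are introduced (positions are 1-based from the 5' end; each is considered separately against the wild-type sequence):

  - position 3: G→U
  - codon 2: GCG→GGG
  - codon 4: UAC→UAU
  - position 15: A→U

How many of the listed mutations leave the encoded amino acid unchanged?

2

Codon 1: AUG (Met) → AUU (Ile) — missense.
Codon 2: GCG (Ala) → GGG (Gly) — missense.
Codon 4: UAC (Tyr) → UAU (Tyr) — synonymous.
Codon 5: UCA (Ser) → UCU (Ser) — synonymous.
Synonymous: 2 of 4.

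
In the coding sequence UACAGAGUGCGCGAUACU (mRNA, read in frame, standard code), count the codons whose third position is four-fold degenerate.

Codon 1 UAC (Tyr): third position 2-fold.
Codon 2 AGA (Arg): third position 2-fold.
Codon 3 GUG (Val): third position 4-fold.
Codon 4 CGC (Arg): third position 4-fold.
Codon 5 GAU (Asp): third position 2-fold.
Codon 6 ACU (Thr): third position 4-fold.
Four-fold degenerate third positions: 3.

3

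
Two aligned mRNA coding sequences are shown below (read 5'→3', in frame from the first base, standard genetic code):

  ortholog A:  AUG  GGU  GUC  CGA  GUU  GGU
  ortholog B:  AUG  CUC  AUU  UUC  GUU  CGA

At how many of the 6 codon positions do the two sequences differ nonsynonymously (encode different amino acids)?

4

Codon 1: AUG Met / AUG Met — identical.
Codon 2: GGU Gly / CUC Leu — nonsynonymous.
Codon 3: GUC Val / AUU Ile — nonsynonymous.
Codon 4: CGA Arg / UUC Phe — nonsynonymous.
Codon 5: GUU Val / GUU Val — identical.
Codon 6: GGU Gly / CGA Arg — nonsynonymous.
Nonsynonymous differences: 4.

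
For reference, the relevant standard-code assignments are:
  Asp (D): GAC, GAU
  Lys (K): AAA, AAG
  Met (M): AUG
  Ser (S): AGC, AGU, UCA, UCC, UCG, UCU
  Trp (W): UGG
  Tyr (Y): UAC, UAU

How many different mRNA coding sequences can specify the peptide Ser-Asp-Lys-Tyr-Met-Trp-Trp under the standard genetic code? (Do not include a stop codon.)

Ser: 6 codons.
Asp: 2 codons.
Lys: 2 codons.
Tyr: 2 codons.
Met: 1 codon.
Trp: 1 codon.
Trp: 1 codon.
6 × 2 × 2 × 2 × 1 × 1 × 1 = 48.

48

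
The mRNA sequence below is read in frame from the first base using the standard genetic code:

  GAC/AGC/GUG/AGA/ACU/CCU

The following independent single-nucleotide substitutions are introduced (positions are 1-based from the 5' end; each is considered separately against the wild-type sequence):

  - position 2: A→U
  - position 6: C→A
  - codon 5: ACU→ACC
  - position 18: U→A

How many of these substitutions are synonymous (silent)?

Codon 1: GAC (Asp) → GUC (Val) — missense.
Codon 2: AGC (Ser) → AGA (Arg) — missense.
Codon 5: ACU (Thr) → ACC (Thr) — synonymous.
Codon 6: CCU (Pro) → CCA (Pro) — synonymous.
Synonymous: 2 of 4.

2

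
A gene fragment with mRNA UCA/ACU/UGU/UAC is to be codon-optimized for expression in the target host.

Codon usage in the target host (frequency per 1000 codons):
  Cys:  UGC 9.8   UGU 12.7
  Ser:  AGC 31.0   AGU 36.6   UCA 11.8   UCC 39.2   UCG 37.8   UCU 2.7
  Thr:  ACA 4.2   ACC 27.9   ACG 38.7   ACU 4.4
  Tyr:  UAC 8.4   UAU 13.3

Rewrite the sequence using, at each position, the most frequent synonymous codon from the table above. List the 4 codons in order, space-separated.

Codon 1 (Ser): best is UCC at 39.2.
Codon 2 (Thr): best is ACG at 38.7.
Codon 3 (Cys): best is UGU at 12.7.
Codon 4 (Tyr): best is UAU at 13.3.

UCC ACG UGU UAU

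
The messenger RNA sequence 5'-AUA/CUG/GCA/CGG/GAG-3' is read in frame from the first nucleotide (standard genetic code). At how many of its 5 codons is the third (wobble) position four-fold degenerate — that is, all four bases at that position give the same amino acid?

3

Codon 1 AUA (Ile): third position 3-fold.
Codon 2 CUG (Leu): third position 4-fold.
Codon 3 GCA (Ala): third position 4-fold.
Codon 4 CGG (Arg): third position 4-fold.
Codon 5 GAG (Glu): third position 2-fold.
Four-fold degenerate third positions: 3.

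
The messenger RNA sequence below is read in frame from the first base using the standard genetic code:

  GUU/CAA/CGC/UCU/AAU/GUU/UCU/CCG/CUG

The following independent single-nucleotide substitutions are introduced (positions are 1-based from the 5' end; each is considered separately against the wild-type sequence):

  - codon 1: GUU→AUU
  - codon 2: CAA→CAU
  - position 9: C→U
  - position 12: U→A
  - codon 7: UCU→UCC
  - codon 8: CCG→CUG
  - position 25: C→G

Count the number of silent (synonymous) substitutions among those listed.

Codon 1: GUU (Val) → AUU (Ile) — missense.
Codon 2: CAA (Gln) → CAU (His) — missense.
Codon 3: CGC (Arg) → CGU (Arg) — synonymous.
Codon 4: UCU (Ser) → UCA (Ser) — synonymous.
Codon 7: UCU (Ser) → UCC (Ser) — synonymous.
Codon 8: CCG (Pro) → CUG (Leu) — missense.
Codon 9: CUG (Leu) → GUG (Val) — missense.
Synonymous: 3 of 7.

3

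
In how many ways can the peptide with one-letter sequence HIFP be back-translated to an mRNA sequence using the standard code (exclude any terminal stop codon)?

48

His: 2 codons.
Ile: 3 codons.
Phe: 2 codons.
Pro: 4 codons.
2 × 3 × 2 × 4 = 48.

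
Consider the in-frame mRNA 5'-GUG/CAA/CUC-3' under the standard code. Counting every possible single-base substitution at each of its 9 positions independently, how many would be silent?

7

Codon 1 (GUG, Val): 3 synonymous substitutions.
Codon 2 (CAA, Gln): 1 synonymous substitution.
Codon 3 (CUC, Leu): 3 synonymous substitutions.
Total: 3 + 1 + 3 = 7.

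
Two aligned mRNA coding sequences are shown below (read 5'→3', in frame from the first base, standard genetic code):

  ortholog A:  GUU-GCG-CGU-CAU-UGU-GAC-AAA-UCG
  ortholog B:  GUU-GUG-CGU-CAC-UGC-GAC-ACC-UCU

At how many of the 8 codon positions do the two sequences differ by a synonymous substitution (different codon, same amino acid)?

3

Codon 1: GUU Val / GUU Val — identical.
Codon 2: GCG Ala / GUG Val — nonsynonymous.
Codon 3: CGU Arg / CGU Arg — identical.
Codon 4: CAU His / CAC His — synonymous.
Codon 5: UGU Cys / UGC Cys — synonymous.
Codon 6: GAC Asp / GAC Asp — identical.
Codon 7: AAA Lys / ACC Thr — nonsynonymous.
Codon 8: UCG Ser / UCU Ser — synonymous.
Synonymous differences: 3.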